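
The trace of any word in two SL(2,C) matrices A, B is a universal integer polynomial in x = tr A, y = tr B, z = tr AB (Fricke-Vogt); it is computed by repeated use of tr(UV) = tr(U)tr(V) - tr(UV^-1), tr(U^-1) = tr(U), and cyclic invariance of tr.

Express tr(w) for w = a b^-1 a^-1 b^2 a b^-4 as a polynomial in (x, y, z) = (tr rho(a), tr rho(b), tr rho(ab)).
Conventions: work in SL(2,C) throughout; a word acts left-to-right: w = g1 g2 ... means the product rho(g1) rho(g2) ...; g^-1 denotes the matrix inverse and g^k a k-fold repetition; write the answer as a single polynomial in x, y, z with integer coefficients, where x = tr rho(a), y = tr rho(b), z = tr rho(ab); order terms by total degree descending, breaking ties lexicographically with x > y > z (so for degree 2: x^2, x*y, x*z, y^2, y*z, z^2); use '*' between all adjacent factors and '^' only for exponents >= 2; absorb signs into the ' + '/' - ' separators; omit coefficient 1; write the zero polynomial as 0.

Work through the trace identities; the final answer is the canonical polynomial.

trace(a b a) = trace(a) * trace(b a) - trace(b)  (reduce the a square) = x*z - y
use: trace(a b a b) = trace(b a) * trace(b a) - trace(1)  (split on b) = z^2 - 2
apply: trace(a b a b^-1) = trace(a b a) * trace(b) - trace(a b a b)  (eliminate b^-1) = x*y*z - y^2 - z^2 + 2
apply: trace(a b a b^-2) = trace(a b a b^-1) * trace(b) - trace(a b a)  (eliminate b^-1) = x*y^2*z - y^3 - y*z^2 - x*z + 3*y
trace(b^-2 a b a b^-1) = trace(a b a b^-2) * trace(b) - trace(a b a b^-1)  (eliminate b^-1) = x*y^3*z - y^4 - y^2*z^2 - 2*x*y*z + 4*y^2 + z^2 - 2
apply: trace(b a b^-4 a) = trace(b^-2 a b a b^-1) * trace(b) - trace(b^-2 a b a)  (eliminate b^-1) = x*y^4*z - y^5 - y^3*z^2 - 3*x*y^2*z + 5*y^3 + 2*y*z^2 + x*z - 5*y
apply: trace(a^2) = trace(a) * trace(a) - trace(1)  (reduce the a square) = x^2 - 2
apply: trace(a b^2 a) = trace(b) * trace(a^2 b) - trace(a^2)  (reduce the b square) = x*y*z - x^2 - y^2 + 2
apply: trace(a b^2) = trace(b) * trace(a b) - trace(a)  (reduce the b square) = y*z - x
trace(a^2 b^2 a) = trace(a) * trace(a b^2 a) - trace(a b^2)  (reduce the a square) = x^2*y*z - x^3 - x*y^2 - y*z + 3*x
trace(b^2 a b a) = trace(b) * trace(a b a b) - trace(a b a)  (reduce the b square) = y*z^2 - x*z - y
apply: trace(b^2 a b) = trace(b) * trace(a b^2) - trace(a b)  (reduce the b square) = y^2*z - x*y - z
use: trace(a^2 b^2 a b) = trace(a) * trace(b^2 a b a) - trace(b^2 a b)  (reduce the a square) = x*y*z^2 - x^2*z - y^2*z + z
apply: trace(a^2 b^2 a b^-1) = trace(a^2 b^2 a) * trace(b) - trace(a^2 b^2 a b)  (eliminate b^-1) = x^2*y^2*z - x^3*y - x*y^3 - x*y*z^2 + x^2*z + 3*x*y - z
apply: trace(a b^2 a b^-2 a) = trace(a^2 b^2 a b^-1) * trace(b) - trace(a^2 b^2 a)  (eliminate b^-1) = x^2*y^3*z - x^3*y^2 - x*y^4 - x*y^2*z^2 + x^3 + 4*x*y^2 - 3*x
apply: trace(a b a b^2 a) = trace(a) * trace(b a b^2 a) - trace(b a b^2)  (reduce the a square) = x*y*z^2 - x^2*z - y^2*z + z
use: trace(a b a b a b) = trace(a b) * trace(a b a b) - trace(a^-1 b^-1)  (split on a) = z^3 - 3*z
trace(a b a b a) = trace(a) * trace(b a b a) - trace(b a b)  (reduce the a square) = x*z^2 - y*z - x
trace(a b a b^2 a b) = trace(b) * trace(a b a b a b) - trace(a b a b a)  (reduce the b square) = y*z^3 - x*z^2 - 2*y*z + x
trace(b^-1 a b a b^2 a) = trace(a b a b^2 a) * trace(b) - trace(a b a b^2 a b)  (eliminate b^-1) = x*y^2*z^2 - x^2*y*z - y^3*z - y*z^3 + x*z^2 + 3*y*z - x
apply: trace(a b^2 a b^-2 a b) = trace(b^-1 a b a b^2 a) * trace(b) - trace(b^-1 a b a b^2 a b)  (eliminate b^-1) = x*y^3*z^2 - x^2*y^2*z - y^4*z - y^2*z^3 + x^2*z + 4*y^2*z - x*y - z
apply: trace(b^-1 a b^-1 a b^2 a b^-1) = trace(a b^2 a b^-2 a) * trace(b) - trace(a b^2 a b^-2 a b)  (eliminate b^-1) = x^2*y^4*z - x^3*y^3 - x*y^5 - 2*x*y^3*z^2 + x^2*y^2*z + y^4*z + y^2*z^3 + x^3*y + 4*x*y^3 - x^2*z - 4*y^2*z - 2*x*y + z
use: trace(a b^-1 a b^2 a) = trace(a b^2 a^2) * trace(b) - trace(a b^2 a^2 b)  (eliminate b^-1) = x^2*y^2*z - x^3*y - x*y^3 - x*y*z^2 + x^2*z + 3*x*y - z
trace(a b^-1 a b^2 a b) = trace(a b^2 a b a) * trace(b) - trace(a b^2 a b a b)  (eliminate b^-1) = x*y^2*z^2 - x^2*y*z - y^3*z - y*z^3 + x*z^2 + 3*y*z - x
trace(b^-1 a b^-1 a b^2 a) = trace(a b^-1 a b^2 a) * trace(b) - trace(a b^-1 a b^2 a b)  (eliminate b^-1) = x^2*y^3*z - x^3*y^2 - x*y^4 - 2*x*y^2*z^2 + 2*x^2*y*z + y^3*z + y*z^3 + 3*x*y^2 - x*z^2 - 4*y*z + x
trace(b^-2 a b^-1 a b^2 a b^-1) = trace(b^-1 a b^-1 a b^2 a b^-1) * trace(b) - trace(b^-1 a b^-1 a b^2 a)  (eliminate b^-1) = x^2*y^5*z - x^3*y^4 - x*y^6 - 2*x*y^4*z^2 + y^5*z + y^3*z^3 + 2*x^3*y^2 + 5*x*y^4 + 2*x*y^2*z^2 - 3*x^2*y*z - 5*y^3*z - y*z^3 - 5*x*y^2 + x*z^2 + 5*y*z - x
trace(b^2 a b^-4 a b^-1 a) = trace(b^-2 a b^-1 a b^2 a b^-1) * trace(b) - trace(b^-2 a b^-1 a b^2 a)  (eliminate b^-1) = x^2*y^6*z - x^3*y^5 - x*y^7 - 2*x*y^5*z^2 - x^2*y^4*z + y^6*z + y^4*z^3 + 3*x^3*y^3 + 6*x*y^5 + 4*x*y^3*z^2 - 4*x^2*y^2*z - 6*y^4*z - 2*y^2*z^3 - x^3*y - 9*x*y^3 + x*y*z^2 + x^2*z + 9*y^2*z + x*y - z
use: trace(a b^-1 a^-1 b^2 a b^-4) = trace(b^2 a b^-4 a b^-1) * trace(a) - trace(b^2 a b^-4 a b^-1 a)  (eliminate a^-1) = -x^2*y^6*z + x^3*y^5 + x*y^7 + 2*x*y^5*z^2 + 2*x^2*y^4*z - y^6*z - y^4*z^3 - 3*x^3*y^3 - 7*x*y^5 - 5*x*y^3*z^2 + x^2*y^2*z + 6*y^4*z + 2*y^2*z^3 + x^3*y + 14*x*y^3 + x*y*z^2 - 9*y^2*z - 6*x*y + z

-x^2*y^6*z + x^3*y^5 + x*y^7 + 2*x*y^5*z^2 + 2*x^2*y^4*z - y^6*z - y^4*z^3 - 3*x^3*y^3 - 7*x*y^5 - 5*x*y^3*z^2 + x^2*y^2*z + 6*y^4*z + 2*y^2*z^3 + x^3*y + 14*x*y^3 + x*y*z^2 - 9*y^2*z - 6*x*y + z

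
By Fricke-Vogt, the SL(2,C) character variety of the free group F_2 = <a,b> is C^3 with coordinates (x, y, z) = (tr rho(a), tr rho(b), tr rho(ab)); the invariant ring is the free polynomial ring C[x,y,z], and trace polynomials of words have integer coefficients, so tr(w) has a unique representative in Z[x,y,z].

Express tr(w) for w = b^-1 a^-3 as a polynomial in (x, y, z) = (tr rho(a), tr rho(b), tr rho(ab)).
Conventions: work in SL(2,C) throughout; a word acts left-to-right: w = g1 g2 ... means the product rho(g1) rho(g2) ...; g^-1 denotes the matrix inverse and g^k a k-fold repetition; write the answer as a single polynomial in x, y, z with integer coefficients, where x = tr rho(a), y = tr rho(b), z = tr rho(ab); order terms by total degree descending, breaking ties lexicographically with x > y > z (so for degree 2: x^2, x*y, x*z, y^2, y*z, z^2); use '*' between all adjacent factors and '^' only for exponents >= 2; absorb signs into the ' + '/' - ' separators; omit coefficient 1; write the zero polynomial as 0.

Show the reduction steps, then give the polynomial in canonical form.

trace(a^-1) = trace(a) = x
trace(a^-2) = trace(a^-1)*trace(a) - trace(1)   [inverse elimination on a] = x^2 - 2
trace(a^-1 b) = trace(b)*trace(a) - trace(b a)   [inverse elimination on a] = x*y - z
trace(a^-2 b) = trace(a^-1 b)*trace(a) - trace(a^-1 b a)   [inverse elimination on a] = x^2*y - x*z - y
trace(a^-1 b^-1 a^-1) = trace(a^-2)*trace(b) - trace(a^-2 b)   [inverse elimination on b] = x*z - y
trace(b^-1 a^-3) = trace(a^-1 b^-1 a^-1)*trace(a) - trace(a^-1 b^-1)   [inverse elimination on a] = x^2*z - x*y - z

x^2*z - x*y - z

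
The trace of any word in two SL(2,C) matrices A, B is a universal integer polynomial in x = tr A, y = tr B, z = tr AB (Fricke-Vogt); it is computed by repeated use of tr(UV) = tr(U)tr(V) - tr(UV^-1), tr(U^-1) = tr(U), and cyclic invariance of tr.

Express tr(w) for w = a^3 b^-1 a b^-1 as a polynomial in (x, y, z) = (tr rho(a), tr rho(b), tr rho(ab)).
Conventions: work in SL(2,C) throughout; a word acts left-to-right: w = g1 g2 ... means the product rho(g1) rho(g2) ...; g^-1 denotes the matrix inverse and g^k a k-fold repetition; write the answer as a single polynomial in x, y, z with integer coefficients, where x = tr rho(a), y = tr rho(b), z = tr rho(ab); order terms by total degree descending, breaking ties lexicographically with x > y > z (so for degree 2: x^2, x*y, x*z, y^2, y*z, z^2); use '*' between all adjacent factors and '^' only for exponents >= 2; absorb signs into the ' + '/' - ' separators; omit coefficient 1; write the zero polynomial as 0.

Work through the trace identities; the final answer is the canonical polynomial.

so tr(a^2) = tr(a)*tr(a) - tr(1) = x^2 - 2
tr(a^3) = tr(a)*tr(a^2) - tr(a) = x^3 - 3*x
so tr(a^4) = tr(a)*tr(a^3) - tr(a^2) = x^4 - 4*x^2 + 2
reduce: tr(b a^2) = tr(a)*tr(b a) - tr(b) = x*z - y
tr(b a^3) = tr(a)*tr(b a^2) - tr(b a) = x^2*z - x*y - z
so tr(a^4 b) = tr(a)*tr(b a^3) - tr(b a^2) = x^3*z - x^2*y - 2*x*z + y
tr(a b^-1 a^3) = tr(a^4)*tr(b) - tr(a^4 b) = x^4*y - x^3*z - 3*x^2*y + 2*x*z + y
tr(b a b a) = tr(b a)*tr(b a) - tr(1)   [split at repeated b] = z^2 - 2
reduce: tr(b a b) = tr(b)*tr(a b) - tr(a) = y*z - x
tr(b a b a^2) = tr(a)*tr(b a b a) - tr(b a b) = x*z^2 - y*z - x
tr(a^3 b a b) = tr(a)*tr(b a b a^2) - tr(b a b a) = x^2*z^2 - x*y*z - x^2 - z^2 + 2
so tr(a b^-1 a^3 b) = tr(a^3 b a)*tr(b) - tr(a^3 b a b) = x^3*y*z - x^2*y^2 - x^2*z^2 - x*y*z + x^2 + y^2 + z^2 - 2
tr(a^3 b^-1 a b^-1) = tr(a b^-1 a^3)*tr(b) - tr(a b^-1 a^3 b) = x^4*y^2 - 2*x^3*y*z - 2*x^2*y^2 + x^2*z^2 + 3*x*y*z - x^2 - z^2 + 2

x^4*y^2 - 2*x^3*y*z - 2*x^2*y^2 + x^2*z^2 + 3*x*y*z - x^2 - z^2 + 2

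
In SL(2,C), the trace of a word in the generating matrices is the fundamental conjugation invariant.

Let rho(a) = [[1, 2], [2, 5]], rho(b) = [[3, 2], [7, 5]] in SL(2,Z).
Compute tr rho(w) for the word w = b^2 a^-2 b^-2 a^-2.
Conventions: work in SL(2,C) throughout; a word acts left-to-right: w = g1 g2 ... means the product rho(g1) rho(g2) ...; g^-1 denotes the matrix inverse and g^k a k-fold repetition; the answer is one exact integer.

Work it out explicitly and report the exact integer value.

-8062

rho(b) = [[3, 2], [7, 5]]
... * rho(b) = [[3, 2], [7, 5]]  ->  [[23, 16], [56, 39]]
... * rho(a^-1) = [[5, -2], [-2, 1]]  ->  [[83, -30], [202, -73]]
... * rho(a^-1) = [[5, -2], [-2, 1]]  ->  [[475, -196], [1156, -477]]
... * rho(b^-1) = [[5, -2], [-7, 3]]  ->  [[3747, -1538], [9119, -3743]]
... * rho(b^-1) = [[5, -2], [-7, 3]]  ->  [[29501, -12108], [71796, -29467]]
... * rho(a^-1) = [[5, -2], [-2, 1]]  ->  [[171721, -71110], [417914, -173059]]
... * rho(a^-1) = [[5, -2], [-2, 1]]  ->  [[1000825, -414552], [2435688, -1008887]]
tr = 1000825 + -1008887 = -8062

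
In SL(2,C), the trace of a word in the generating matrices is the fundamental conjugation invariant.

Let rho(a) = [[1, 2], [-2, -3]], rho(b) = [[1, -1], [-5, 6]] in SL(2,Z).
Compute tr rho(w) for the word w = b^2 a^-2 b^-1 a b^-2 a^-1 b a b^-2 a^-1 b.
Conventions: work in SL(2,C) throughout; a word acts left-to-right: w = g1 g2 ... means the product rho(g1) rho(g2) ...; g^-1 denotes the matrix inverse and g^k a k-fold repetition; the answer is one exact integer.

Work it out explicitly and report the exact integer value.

5557001479

rho(b) = [[1, -1], [-5, 6]]
... * rho(b) = [[1, -1], [-5, 6]]  ->  [[6, -7], [-35, 41]]
... * rho(a^-1) = [[-3, -2], [2, 1]]  ->  [[-32, -19], [187, 111]]
... * rho(a^-1) = [[-3, -2], [2, 1]]  ->  [[58, 45], [-339, -263]]
... * rho(b^-1) = [[6, 1], [5, 1]]  ->  [[573, 103], [-3349, -602]]
... * rho(a) = [[1, 2], [-2, -3]]  ->  [[367, 837], [-2145, -4892]]
... * rho(b^-1) = [[6, 1], [5, 1]]  ->  [[6387, 1204], [-37330, -7037]]
... * rho(b^-1) = [[6, 1], [5, 1]]  ->  [[44342, 7591], [-259165, -44367]]
... * rho(a^-1) = [[-3, -2], [2, 1]]  ->  [[-117844, -81093], [688761, 473963]]
... * rho(b) = [[1, -1], [-5, 6]]  ->  [[287621, -368714], [-1681054, 2155017]]
... * rho(a) = [[1, 2], [-2, -3]]  ->  [[1025049, 1681384], [-5991088, -9827159]]
... * rho(b^-1) = [[6, 1], [5, 1]]  ->  [[14557214, 2706433], [-85082323, -15818247]]
... * rho(b^-1) = [[6, 1], [5, 1]]  ->  [[100875449, 17263647], [-589585173, -100900570]]
... * rho(a^-1) = [[-3, -2], [2, 1]]  ->  [[-268099053, -184487251], [1566954379, 1078269776]]
... * rho(b) = [[1, -1], [-5, 6]]  ->  [[654337202, -838824453], [-3824394501, 4902664277]]
tr = 654337202 + 4902664277 = 5557001479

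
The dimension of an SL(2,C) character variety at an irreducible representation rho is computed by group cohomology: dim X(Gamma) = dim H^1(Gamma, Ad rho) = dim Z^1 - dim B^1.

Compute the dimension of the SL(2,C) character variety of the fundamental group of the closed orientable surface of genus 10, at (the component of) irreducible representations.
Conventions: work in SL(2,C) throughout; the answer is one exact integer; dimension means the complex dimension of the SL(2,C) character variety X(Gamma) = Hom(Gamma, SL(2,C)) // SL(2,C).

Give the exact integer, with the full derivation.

54

Gamma = pi_1(Sigma_10) = < a_1, b_1, ..., a_10, b_10 | prod [a_i, b_i] > has 2g = 20 generators and 1 relator.
Unconstrained cocycle data is one sl_2 vector per generator (60 dimensions), cut by the relator condition d_2(z) = 0.
H^2 = coker(d_2) is dual to H^0 = 0 at irreducible rho (Poincare duality), so d_2 is onto: dim Z^1 = 57.
Coboundaries contribute dim B^1 = 3 (injective at irreducible rho).
Hence dim X = 57 - 3 = 54.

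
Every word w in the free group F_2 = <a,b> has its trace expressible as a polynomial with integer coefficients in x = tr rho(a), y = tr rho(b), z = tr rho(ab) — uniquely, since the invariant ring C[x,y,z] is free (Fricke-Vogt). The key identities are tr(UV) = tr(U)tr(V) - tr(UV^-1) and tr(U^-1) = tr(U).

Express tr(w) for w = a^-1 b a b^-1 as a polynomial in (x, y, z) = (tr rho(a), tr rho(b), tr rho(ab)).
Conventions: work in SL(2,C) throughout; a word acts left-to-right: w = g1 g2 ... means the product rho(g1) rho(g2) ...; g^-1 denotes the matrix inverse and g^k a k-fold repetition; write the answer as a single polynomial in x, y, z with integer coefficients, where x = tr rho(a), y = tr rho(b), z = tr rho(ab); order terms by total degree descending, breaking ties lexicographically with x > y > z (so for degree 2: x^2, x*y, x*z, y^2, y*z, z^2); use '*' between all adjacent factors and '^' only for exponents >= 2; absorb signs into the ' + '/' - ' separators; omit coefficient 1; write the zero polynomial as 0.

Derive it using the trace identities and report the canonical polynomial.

-x*y*z + x^2 + y^2 + z^2 - 2

tr(b a b) = tr(b) * tr(a b) - tr(a)   [square of b] = y*z - x
tr(b a b a) = tr(a b) * tr(a b) - tr(1)   [split at a repeated a] = z^2 - 2
tr(a^-1 b a b) = tr(b a b) * tr(a) - tr(b a b a)   [inverse elimination on a] = x*y*z - x^2 - z^2 + 2
tr(a^-1 b a b^-1) = tr(a^-1 b a) * tr(b) - tr(a^-1 b a b)   [inverse elimination on b] = -x*y*z + x^2 + y^2 + z^2 - 2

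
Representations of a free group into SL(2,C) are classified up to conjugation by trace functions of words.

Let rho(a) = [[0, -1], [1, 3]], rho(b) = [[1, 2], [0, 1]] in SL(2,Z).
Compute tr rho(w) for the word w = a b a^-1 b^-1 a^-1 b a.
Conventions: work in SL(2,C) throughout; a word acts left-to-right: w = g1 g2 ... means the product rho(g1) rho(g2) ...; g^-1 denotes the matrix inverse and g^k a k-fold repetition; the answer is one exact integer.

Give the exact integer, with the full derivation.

-50

rho(a) = [[0, -1], [1, 3]]
... * rho(b) = [[1, 2], [0, 1]]  ->  [[0, -1], [1, 5]]
... * rho(a^-1) = [[3, 1], [-1, 0]]  ->  [[1, 0], [-2, 1]]
... * rho(b^-1) = [[1, -2], [0, 1]]  ->  [[1, -2], [-2, 5]]
... * rho(a^-1) = [[3, 1], [-1, 0]]  ->  [[5, 1], [-11, -2]]
... * rho(b) = [[1, 2], [0, 1]]  ->  [[5, 11], [-11, -24]]
... * rho(a) = [[0, -1], [1, 3]]  ->  [[11, 28], [-24, -61]]
tr = 11 + -61 = -50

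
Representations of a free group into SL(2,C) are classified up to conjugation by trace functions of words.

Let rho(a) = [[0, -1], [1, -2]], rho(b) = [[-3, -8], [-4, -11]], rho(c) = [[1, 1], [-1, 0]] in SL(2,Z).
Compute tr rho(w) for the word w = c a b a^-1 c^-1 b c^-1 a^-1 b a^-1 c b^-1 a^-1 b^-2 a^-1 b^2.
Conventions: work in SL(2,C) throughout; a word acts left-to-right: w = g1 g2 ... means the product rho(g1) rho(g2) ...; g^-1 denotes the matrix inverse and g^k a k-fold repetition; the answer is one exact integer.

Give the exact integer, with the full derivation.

rho(c) = [[1, 1], [-1, 0]]
... * rho(a) = [[0, -1], [1, -2]]  ->  [[1, -3], [0, 1]]
... * rho(b) = [[-3, -8], [-4, -11]]  ->  [[9, 25], [-4, -11]]
... * rho(a^-1) = [[-2, 1], [-1, 0]]  ->  [[-43, 9], [19, -4]]
... * rho(c^-1) = [[0, -1], [1, 1]]  ->  [[9, 52], [-4, -23]]
... * rho(b) = [[-3, -8], [-4, -11]]  ->  [[-235, -644], [104, 285]]
... * rho(c^-1) = [[0, -1], [1, 1]]  ->  [[-644, -409], [285, 181]]
... * rho(a^-1) = [[-2, 1], [-1, 0]]  ->  [[1697, -644], [-751, 285]]
... * rho(b) = [[-3, -8], [-4, -11]]  ->  [[-2515, -6492], [1113, 2873]]
... * rho(a^-1) = [[-2, 1], [-1, 0]]  ->  [[11522, -2515], [-5099, 1113]]
... * rho(c) = [[1, 1], [-1, 0]]  ->  [[14037, 11522], [-6212, -5099]]
... * rho(b^-1) = [[-11, 8], [4, -3]]  ->  [[-108319, 77730], [47936, -34399]]
... * rho(a^-1) = [[-2, 1], [-1, 0]]  ->  [[138908, -108319], [-61473, 47936]]
... * rho(b^-1) = [[-11, 8], [4, -3]]  ->  [[-1961264, 1436221], [867947, -635592]]
... * rho(b^-1) = [[-11, 8], [4, -3]]  ->  [[27318788, -19998775], [-12089785, 8850352]]
... * rho(a^-1) = [[-2, 1], [-1, 0]]  ->  [[-34638801, 27318788], [15329218, -12089785]]
... * rho(b) = [[-3, -8], [-4, -11]]  ->  [[-5358749, -23396260], [2371486, 10353891]]
... * rho(b) = [[-3, -8], [-4, -11]]  ->  [[109661287, 300228852], [-48530022, -132864689]]
tr = 109661287 + -132864689 = -23203402

-23203402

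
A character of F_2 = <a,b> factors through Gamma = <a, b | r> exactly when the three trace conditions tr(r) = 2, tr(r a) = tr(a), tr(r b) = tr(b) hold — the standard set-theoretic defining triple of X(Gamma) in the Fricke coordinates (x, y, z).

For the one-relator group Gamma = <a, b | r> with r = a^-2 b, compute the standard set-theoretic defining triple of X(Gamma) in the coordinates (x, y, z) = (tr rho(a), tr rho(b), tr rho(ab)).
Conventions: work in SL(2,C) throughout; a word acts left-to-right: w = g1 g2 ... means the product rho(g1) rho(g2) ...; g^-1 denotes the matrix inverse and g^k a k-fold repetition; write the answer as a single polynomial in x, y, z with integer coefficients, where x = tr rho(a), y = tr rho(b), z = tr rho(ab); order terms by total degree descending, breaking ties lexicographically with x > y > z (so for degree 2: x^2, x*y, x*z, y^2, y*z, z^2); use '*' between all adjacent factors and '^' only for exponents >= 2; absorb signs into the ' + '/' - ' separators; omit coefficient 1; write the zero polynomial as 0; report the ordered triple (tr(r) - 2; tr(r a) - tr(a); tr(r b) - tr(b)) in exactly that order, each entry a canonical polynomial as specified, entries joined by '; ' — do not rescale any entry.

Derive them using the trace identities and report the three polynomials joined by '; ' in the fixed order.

tr(a^-1 b) = tr(b) * tr(a) - tr(b a)   [inverse elimination on a] = x*y - z
tr(a^-2 b) = tr(a^-1 b) * tr(a) - tr(a^-1 b a)   [inverse elimination on a] = x^2*y - x*z - y
tr(b^2) = tr(b) * tr(b) - tr(1) = y^2 - 2
tr(b^2 a) = tr(b) * tr(a b) - tr(a) = y*z - x
tr(b^2 a^-1) = tr(b^2) * tr(a) - tr(b^2 a) = x*y^2 - y*z - x
tr(a^-2 b^2) = tr(b^2 a^-1) * tr(a) - tr(b^2) = x^2*y^2 - x*y*z - x^2 - y^2 + 2
assemble the triple (tr(r) - 2; tr(r a) - x; tr(r b) - y)

x^2*y - x*z - y - 2; x*y - x - z; x^2*y^2 - x*y*z - x^2 - y^2 - y + 2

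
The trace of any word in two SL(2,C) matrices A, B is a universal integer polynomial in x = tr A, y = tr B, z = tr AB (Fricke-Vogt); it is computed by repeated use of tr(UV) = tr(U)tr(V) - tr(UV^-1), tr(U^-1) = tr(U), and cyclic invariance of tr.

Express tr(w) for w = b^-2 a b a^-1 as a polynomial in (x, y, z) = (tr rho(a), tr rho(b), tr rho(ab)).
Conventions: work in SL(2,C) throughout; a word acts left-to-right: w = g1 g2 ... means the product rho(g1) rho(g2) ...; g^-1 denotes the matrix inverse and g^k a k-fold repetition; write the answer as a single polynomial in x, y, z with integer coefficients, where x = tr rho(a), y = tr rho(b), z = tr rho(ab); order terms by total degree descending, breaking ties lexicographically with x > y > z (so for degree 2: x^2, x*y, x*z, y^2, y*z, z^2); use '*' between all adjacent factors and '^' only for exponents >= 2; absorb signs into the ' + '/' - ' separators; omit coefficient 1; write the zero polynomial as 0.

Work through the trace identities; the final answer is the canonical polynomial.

-x*y^2*z + x^2*y + y^3 + y*z^2 - 3*y

tr(b a b) = tr(b) tr(a b) - tr(a) = y*z - x
tr(b a b a) = tr(b a) tr(b a) - tr(1)   [split at repeated b] = z^2 - 2
tr(a b a^-1 b) = tr(b a b) tr(a) - tr(b a b a) = x*y*z - x^2 - z^2 + 2
tr(a b a^-1 b^-1) = tr(a b a^-1) tr(b) - tr(a b a^-1 b) = -x*y*z + x^2 + y^2 + z^2 - 2
tr(b^-2 a b a^-1) = tr(a b a^-1 b^-1) tr(b) - tr(a b a^-1) = -x*y^2*z + x^2*y + y^3 + y*z^2 - 3*y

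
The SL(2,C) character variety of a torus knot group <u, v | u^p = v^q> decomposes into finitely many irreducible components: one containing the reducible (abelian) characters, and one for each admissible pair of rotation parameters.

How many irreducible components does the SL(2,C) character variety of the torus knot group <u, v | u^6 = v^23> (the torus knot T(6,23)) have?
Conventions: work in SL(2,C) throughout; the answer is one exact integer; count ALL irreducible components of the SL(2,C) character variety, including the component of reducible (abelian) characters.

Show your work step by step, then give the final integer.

Gamma = < u, v | u^6 = v^23 > (torus knot T(6,23)); the central element u^6 = v^23 acts as +I or -I in any irreducible SL(2,C) representation.
On an irreducible component, tr(u) is locked at 2*cos(pi*alpha/6) for some alpha in 1..5, and tr(v) at 2*cos(pi*beta/23) for some beta in 1..22.
Consistency of u^6 = (-1)^alpha I with v^23 = (-1)^beta I forces alpha = beta (mod 2).
Counting: 3 odd alphas x 11 odd betas + 2 even alphas x 11 even betas = 33 + 22 = 55.
Total: 55 irreducible-character components + 1 reducible (abelian) component = 56.

56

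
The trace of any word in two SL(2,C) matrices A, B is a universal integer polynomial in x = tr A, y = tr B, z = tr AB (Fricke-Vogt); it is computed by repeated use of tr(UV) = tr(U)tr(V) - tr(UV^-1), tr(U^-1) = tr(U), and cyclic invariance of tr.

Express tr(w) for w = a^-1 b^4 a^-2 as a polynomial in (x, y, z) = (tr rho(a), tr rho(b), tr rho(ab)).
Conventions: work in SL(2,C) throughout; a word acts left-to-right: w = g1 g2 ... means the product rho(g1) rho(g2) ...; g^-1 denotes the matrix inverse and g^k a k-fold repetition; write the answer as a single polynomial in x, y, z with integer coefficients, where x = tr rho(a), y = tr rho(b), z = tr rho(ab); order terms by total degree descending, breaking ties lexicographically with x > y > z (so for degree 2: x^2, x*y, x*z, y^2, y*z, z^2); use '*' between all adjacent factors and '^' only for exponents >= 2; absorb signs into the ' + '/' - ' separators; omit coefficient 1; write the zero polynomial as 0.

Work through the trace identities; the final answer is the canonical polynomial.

tr(b^2) = tr(b)*tr(b) - tr(1) = y^2 - 2
tr(b^3) = tr(b)*tr(b^2) - tr(b) = y^3 - 3*y
tr(b^4) = tr(b)*tr(b^3) - tr(b^2) = y^4 - 4*y^2 + 2
reduce: tr(b a b) = tr(b)*tr(a b) - tr(a) = y*z - x
tr(b^2 a b) = tr(b)*tr(b a b) - tr(b a) = y^2*z - x*y - z
so tr(b^4 a) = tr(b)*tr(b^2 a b) - tr(b^2 a) = y^3*z - x*y^2 - 2*y*z + x
reduce: tr(b^4 a^-1) = tr(b^4)*tr(a) - tr(b^4 a) = x*y^4 - y^3*z - 3*x*y^2 + 2*y*z + x
so tr(a^-1 b^4 a^-1) = tr(b^4 a^-1)*tr(a) - tr(b^4) = x^2*y^4 - x*y^3*z - 3*x^2*y^2 - y^4 + 2*x*y*z + x^2 + 4*y^2 - 2
tr(a^-1 b^4 a^-2) = tr(a^-1 b^4 a^-1)*tr(a) - tr(a^-1 b^4) = x^3*y^4 - x^2*y^3*z - 3*x^3*y^2 - 2*x*y^4 + 2*x^2*y*z + y^3*z + x^3 + 7*x*y^2 - 2*y*z - 3*x

x^3*y^4 - x^2*y^3*z - 3*x^3*y^2 - 2*x*y^4 + 2*x^2*y*z + y^3*z + x^3 + 7*x*y^2 - 2*y*z - 3*x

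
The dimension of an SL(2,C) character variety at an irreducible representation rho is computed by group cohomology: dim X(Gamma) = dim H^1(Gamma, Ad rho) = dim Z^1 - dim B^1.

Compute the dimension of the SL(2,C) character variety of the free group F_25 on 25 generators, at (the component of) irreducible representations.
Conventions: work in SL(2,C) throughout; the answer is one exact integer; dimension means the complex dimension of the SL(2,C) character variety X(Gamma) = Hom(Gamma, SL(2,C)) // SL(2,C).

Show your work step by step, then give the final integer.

72

Gamma = F_25 has 25 generators and no relators.
Z^1(Gamma, Ad rho) = (sl_2)^25: a cocycle is a free choice of one sl_2 vector per generator, so dim Z^1 = 3*25 = 75.
dim B^1 = 3: the coboundary map is injective because an irreducible image has centralizer 0 in sl_2.
dim H^1 = 75 - 3 = 72, which is dim X.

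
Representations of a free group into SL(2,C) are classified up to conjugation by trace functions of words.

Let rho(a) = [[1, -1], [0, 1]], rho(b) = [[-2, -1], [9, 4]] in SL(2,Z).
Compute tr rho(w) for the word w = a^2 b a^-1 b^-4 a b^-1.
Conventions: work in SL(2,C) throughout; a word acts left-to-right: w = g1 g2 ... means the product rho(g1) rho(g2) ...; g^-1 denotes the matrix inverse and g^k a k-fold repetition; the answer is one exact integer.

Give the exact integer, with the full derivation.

7202

rho(a) = [[1, -1], [0, 1]]
... * rho(a) = [[1, -1], [0, 1]]  ->  [[1, -2], [0, 1]]
... * rho(b) = [[-2, -1], [9, 4]]  ->  [[-20, -9], [9, 4]]
... * rho(a^-1) = [[1, 1], [0, 1]]  ->  [[-20, -29], [9, 13]]
... * rho(b^-1) = [[4, 1], [-9, -2]]  ->  [[181, 38], [-81, -17]]
... * rho(b^-1) = [[4, 1], [-9, -2]]  ->  [[382, 105], [-171, -47]]
... * rho(b^-1) = [[4, 1], [-9, -2]]  ->  [[583, 172], [-261, -77]]
... * rho(b^-1) = [[4, 1], [-9, -2]]  ->  [[784, 239], [-351, -107]]
... * rho(a) = [[1, -1], [0, 1]]  ->  [[784, -545], [-351, 244]]
... * rho(b^-1) = [[4, 1], [-9, -2]]  ->  [[8041, 1874], [-3600, -839]]
tr = 8041 + -839 = 7202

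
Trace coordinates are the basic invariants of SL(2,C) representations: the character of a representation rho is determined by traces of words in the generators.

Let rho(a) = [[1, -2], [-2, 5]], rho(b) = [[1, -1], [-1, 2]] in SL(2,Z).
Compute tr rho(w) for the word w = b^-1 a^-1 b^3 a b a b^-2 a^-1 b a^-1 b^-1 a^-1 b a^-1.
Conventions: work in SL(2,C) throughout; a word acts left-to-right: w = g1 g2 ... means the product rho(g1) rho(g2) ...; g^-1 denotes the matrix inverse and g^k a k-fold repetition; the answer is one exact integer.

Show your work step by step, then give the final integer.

-2077845

rho(b^-1) = [[2, 1], [1, 1]]
... * rho(a^-1) = [[5, 2], [2, 1]]  ->  [[12, 5], [7, 3]]
... * rho(b) = [[1, -1], [-1, 2]]  ->  [[7, -2], [4, -1]]
... * rho(b) = [[1, -1], [-1, 2]]  ->  [[9, -11], [5, -6]]
... * rho(b) = [[1, -1], [-1, 2]]  ->  [[20, -31], [11, -17]]
... * rho(a) = [[1, -2], [-2, 5]]  ->  [[82, -195], [45, -107]]
... * rho(b) = [[1, -1], [-1, 2]]  ->  [[277, -472], [152, -259]]
... * rho(a) = [[1, -2], [-2, 5]]  ->  [[1221, -2914], [670, -1599]]
... * rho(b^-1) = [[2, 1], [1, 1]]  ->  [[-472, -1693], [-259, -929]]
... * rho(b^-1) = [[2, 1], [1, 1]]  ->  [[-2637, -2165], [-1447, -1188]]
... * rho(a^-1) = [[5, 2], [2, 1]]  ->  [[-17515, -7439], [-9611, -4082]]
... * rho(b) = [[1, -1], [-1, 2]]  ->  [[-10076, 2637], [-5529, 1447]]
... * rho(a^-1) = [[5, 2], [2, 1]]  ->  [[-45106, -17515], [-24751, -9611]]
... * rho(b^-1) = [[2, 1], [1, 1]]  ->  [[-107727, -62621], [-59113, -34362]]
... * rho(a^-1) = [[5, 2], [2, 1]]  ->  [[-663877, -278075], [-364289, -152588]]
... * rho(b) = [[1, -1], [-1, 2]]  ->  [[-385802, 107727], [-211701, 59113]]
... * rho(a^-1) = [[5, 2], [2, 1]]  ->  [[-1713556, -663877], [-940279, -364289]]
tr = -1713556 + -364289 = -2077845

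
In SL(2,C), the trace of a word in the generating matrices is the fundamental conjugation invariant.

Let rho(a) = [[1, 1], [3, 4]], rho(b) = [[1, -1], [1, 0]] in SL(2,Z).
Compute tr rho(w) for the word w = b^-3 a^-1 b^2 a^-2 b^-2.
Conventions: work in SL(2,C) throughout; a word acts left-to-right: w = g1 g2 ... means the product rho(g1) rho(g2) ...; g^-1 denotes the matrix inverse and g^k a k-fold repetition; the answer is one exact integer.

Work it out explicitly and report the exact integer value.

rho(b^-1) = [[0, 1], [-1, 1]]
... * rho(b^-1) = [[0, 1], [-1, 1]]  ->  [[-1, 1], [-1, 0]]
... * rho(b^-1) = [[0, 1], [-1, 1]]  ->  [[-1, 0], [0, -1]]
... * rho(a^-1) = [[4, -1], [-3, 1]]  ->  [[-4, 1], [3, -1]]
... * rho(b) = [[1, -1], [1, 0]]  ->  [[-3, 4], [2, -3]]
... * rho(b) = [[1, -1], [1, 0]]  ->  [[1, 3], [-1, -2]]
... * rho(a^-1) = [[4, -1], [-3, 1]]  ->  [[-5, 2], [2, -1]]
... * rho(a^-1) = [[4, -1], [-3, 1]]  ->  [[-26, 7], [11, -3]]
... * rho(b^-1) = [[0, 1], [-1, 1]]  ->  [[-7, -19], [3, 8]]
... * rho(b^-1) = [[0, 1], [-1, 1]]  ->  [[19, -26], [-8, 11]]
tr = 19 + 11 = 30

30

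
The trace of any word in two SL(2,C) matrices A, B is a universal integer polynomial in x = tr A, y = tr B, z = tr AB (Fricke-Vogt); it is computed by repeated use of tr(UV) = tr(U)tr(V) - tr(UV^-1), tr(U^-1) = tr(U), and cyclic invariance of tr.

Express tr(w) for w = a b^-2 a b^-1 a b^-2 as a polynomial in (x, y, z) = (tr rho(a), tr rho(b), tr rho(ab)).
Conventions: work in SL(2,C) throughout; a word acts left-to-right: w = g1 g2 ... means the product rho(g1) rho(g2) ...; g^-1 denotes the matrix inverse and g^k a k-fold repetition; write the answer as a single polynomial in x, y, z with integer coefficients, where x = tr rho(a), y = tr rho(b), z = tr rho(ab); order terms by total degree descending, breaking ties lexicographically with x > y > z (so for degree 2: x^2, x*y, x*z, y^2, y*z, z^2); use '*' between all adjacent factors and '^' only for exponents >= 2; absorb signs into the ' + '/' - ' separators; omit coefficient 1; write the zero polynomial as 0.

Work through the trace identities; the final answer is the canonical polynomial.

tr(a^2) = tr(a) * tr(a) - tr(1)  (reduce the a square) = x^2 - 2
tr(a^3) = tr(a) * tr(a^2) - tr(a)  (reduce the a square) = x^3 - 3*x
tr(a b a) = tr(a) * tr(b a) - tr(b)  (reduce the a square) = x*z - y
tr(a^3 b) = tr(a) * tr(a b a) - tr(a b)  (reduce the a square) = x^2*z - x*y - z
tr(a^2 b^-1 a) = tr(a^3) * tr(b) - tr(a^3 b)  (eliminate b^-1) = x^3*y - x^2*z - 2*x*y + z
tr(b a b a) = tr(b a) * tr(b a) - tr(1)  (split on b) = z^2 - 2
tr(b a b) = tr(b) * tr(a b) - tr(a)  (reduce the b square) = y*z - x
tr(a b a^2 b) = tr(a) * tr(b a b a) - tr(b a b)  (reduce the a square) = x*z^2 - y*z - x
tr(a^2 b^-1 a b) = tr(a b a^2) * tr(b) - tr(a b a^2 b)  (eliminate b^-1) = x^2*y*z - x*y^2 - x*z^2 + x
tr(a^2 b^-1 a b^-1) = tr(a^2 b^-1 a) * tr(b) - tr(a^2 b^-1 a b)  (eliminate b^-1) = x^3*y^2 - 2*x^2*y*z - x*y^2 + x*z^2 + y*z - x
tr(a b^-2 a^2 b^-1) = tr(a^2 b^-1 a b^-1) * tr(b) - tr(a^2 b^-1 a)  (eliminate b^-1) = x^3*y^3 - 2*x^2*y^2*z - x^3*y - x*y^3 + x*y*z^2 + x^2*z + y^2*z + x*y - z
tr(a b^-2 a^2) = tr(a^3 b^-1) * tr(b) - tr(a^3)  (eliminate b^-1) = x^3*y^2 - x^2*y*z - x^3 - 2*x*y^2 + y*z + 3*x
tr(a b^-2 a b^-2 a) = tr(a b^-2 a^2 b^-1) * tr(b) - tr(a b^-2 a^2)  (eliminate b^-1) = x^3*y^4 - 2*x^2*y^3*z - 2*x^3*y^2 - x*y^4 + x*y^2*z^2 + 2*x^2*y*z + y^3*z + x^3 + 3*x*y^2 - 2*y*z - 3*x
tr(a b a b a b) = tr(b a b a) * tr(b a) - tr(a b)  (split on b) = z^3 - 3*z
tr(a b^-1 a b a b) = tr(a b a b a) * tr(b) - tr(a b a b a b)  (eliminate b^-1) = x*y*z^2 - y^2*z - z^3 - x*y + 3*z
tr(b^-1 a b a b^-1 a) = tr(a b^-1 a b a) * tr(b) - tr(a b^-1 a b a b)  (eliminate b^-1) = x^2*y^2*z - x*y^3 - 2*x*y*z^2 + y^2*z + z^3 + 2*x*y - 3*z
tr(a b a b^-1 a) = tr(a^2 b a) * tr(b) - tr(a^2 b a b)  (eliminate b^-1) = x^2*y*z - x*y^2 - x*z^2 + x
tr(a b^-2 a b a b^-1) = tr(b^-1 a b a b^-1 a) * tr(b) - tr(b^-1 a b a b^-1 a b)  (eliminate b^-1) = x^2*y^3*z - x*y^4 - 2*x*y^2*z^2 - x^2*y*z + y^3*z + y*z^3 + 3*x*y^2 + x*z^2 - 3*y*z - x
tr(a b^-2 a b a) = tr(a b a^2 b^-1) * tr(b) - tr(a b a^2)  (eliminate b^-1) = x^2*y^2*z - x*y^3 - x*y*z^2 - x^2*z + 2*x*y + z
tr(a b^-2 a b^-2 a b) = tr(a b^-2 a b a b^-1) * tr(b) - tr(a b^-2 a b a)  (eliminate b^-1) = x^2*y^4*z - x*y^5 - 2*x*y^3*z^2 - 2*x^2*y^2*z + y^4*z + y^2*z^3 + 4*x*y^3 + 2*x*y*z^2 + x^2*z - 3*y^2*z - 3*x*y - z
tr(a b^-2 a b^-1 a b^-2) = tr(a b^-2 a b^-2 a) * tr(b) - tr(a b^-2 a b^-2 a b)  (eliminate b^-1) = x^3*y^5 - 3*x^2*y^4*z - 2*x^3*y^3 + 3*x*y^3*z^2 + 4*x^2*y^2*z - y^2*z^3 + x^3*y - x*y^3 - 2*x*y*z^2 - x^2*z + y^2*z + z

x^3*y^5 - 3*x^2*y^4*z - 2*x^3*y^3 + 3*x*y^3*z^2 + 4*x^2*y^2*z - y^2*z^3 + x^3*y - x*y^3 - 2*x*y*z^2 - x^2*z + y^2*z + z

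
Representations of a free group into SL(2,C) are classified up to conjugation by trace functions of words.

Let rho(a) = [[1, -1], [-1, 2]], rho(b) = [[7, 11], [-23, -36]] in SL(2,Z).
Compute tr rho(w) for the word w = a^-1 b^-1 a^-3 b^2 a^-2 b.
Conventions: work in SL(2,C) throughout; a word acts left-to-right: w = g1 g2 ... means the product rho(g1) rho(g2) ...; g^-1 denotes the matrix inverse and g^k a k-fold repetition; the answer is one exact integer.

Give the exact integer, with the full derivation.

16233643

rho(a^-1) = [[2, 1], [1, 1]]
... * rho(b^-1) = [[-36, -11], [23, 7]]  ->  [[-49, -15], [-13, -4]]
... * rho(a^-1) = [[2, 1], [1, 1]]  ->  [[-113, -64], [-30, -17]]
... * rho(a^-1) = [[2, 1], [1, 1]]  ->  [[-290, -177], [-77, -47]]
... * rho(a^-1) = [[2, 1], [1, 1]]  ->  [[-757, -467], [-201, -124]]
... * rho(b) = [[7, 11], [-23, -36]]  ->  [[5442, 8485], [1445, 2253]]
... * rho(b) = [[7, 11], [-23, -36]]  ->  [[-157061, -245598], [-41704, -65213]]
... * rho(a^-1) = [[2, 1], [1, 1]]  ->  [[-559720, -402659], [-148621, -106917]]
... * rho(a^-1) = [[2, 1], [1, 1]]  ->  [[-1522099, -962379], [-404159, -255538]]
... * rho(b) = [[7, 11], [-23, -36]]  ->  [[11480024, 17902555], [3048261, 4753619]]
tr = 11480024 + 4753619 = 16233643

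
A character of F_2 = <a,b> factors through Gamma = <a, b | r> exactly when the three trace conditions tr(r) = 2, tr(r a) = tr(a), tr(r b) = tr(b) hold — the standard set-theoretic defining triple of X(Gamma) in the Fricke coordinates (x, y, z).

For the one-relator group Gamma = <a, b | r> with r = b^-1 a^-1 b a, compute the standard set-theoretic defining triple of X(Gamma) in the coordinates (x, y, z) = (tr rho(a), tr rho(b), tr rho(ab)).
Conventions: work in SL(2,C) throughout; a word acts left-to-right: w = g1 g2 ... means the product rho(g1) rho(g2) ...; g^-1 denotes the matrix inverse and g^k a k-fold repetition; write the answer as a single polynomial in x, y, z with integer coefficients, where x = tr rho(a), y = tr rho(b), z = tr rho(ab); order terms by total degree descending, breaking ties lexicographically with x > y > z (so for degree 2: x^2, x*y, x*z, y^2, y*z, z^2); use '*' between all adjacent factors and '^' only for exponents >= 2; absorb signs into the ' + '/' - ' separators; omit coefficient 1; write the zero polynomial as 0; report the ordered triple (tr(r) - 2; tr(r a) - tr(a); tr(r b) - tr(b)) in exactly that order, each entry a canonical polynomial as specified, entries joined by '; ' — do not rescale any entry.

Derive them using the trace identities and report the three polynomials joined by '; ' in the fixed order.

so tr(a b a) = tr(a)*tr(b a) - tr(b) = x*z - y
reduce: tr(a b a b) = tr(a b)*tr(a b) - tr(1) = z^2 - 2
so tr(b a b^-1 a) = tr(a b a)*tr(b) - tr(a b a b) = x*y*z - y^2 - z^2 + 2
tr(b^-1 a^-1 b a) = tr(b a b^-1)*tr(a) - tr(b a b^-1 a) = -x*y*z + x^2 + y^2 + z^2 - 2
reduce: tr(a^2) = tr(a)*tr(a) - tr(1)  (reduce the a square) = x^2 - 2
tr(b a^2 b) = tr(b)*tr(a^2 b) - tr(a^2)  (reduce the b square) = x*y*z - x^2 - y^2 + 2
tr(b a b) = tr(b)*tr(a b) - tr(a)  (reduce the b square) = y*z - x
tr(b a^2 b a) = tr(a)*tr(b a b a) - tr(b a b)  (reduce the a square) = x*z^2 - y*z - x
so tr(a^-1 b a^2 b) = tr(b a^2 b)*tr(a) - tr(b a^2 b a)  (eliminate a^-1) = x^2*y*z - x^3 - x*y^2 - x*z^2 + y*z + 3*x
tr(b^-1 a^-1 b a^2) = tr(a^-1 b a^2)*tr(b) - tr(a^-1 b a^2 b)  (eliminate b^-1) = -x^2*y*z + x^3 + x*y^2 + x*z^2 - 3*x
assemble the triple (tr(r) - 2; tr(r a) - x; tr(r b) - y)

-x*y*z + x^2 + y^2 + z^2 - 4; -x^2*y*z + x^3 + x*y^2 + x*z^2 - 4*x; 0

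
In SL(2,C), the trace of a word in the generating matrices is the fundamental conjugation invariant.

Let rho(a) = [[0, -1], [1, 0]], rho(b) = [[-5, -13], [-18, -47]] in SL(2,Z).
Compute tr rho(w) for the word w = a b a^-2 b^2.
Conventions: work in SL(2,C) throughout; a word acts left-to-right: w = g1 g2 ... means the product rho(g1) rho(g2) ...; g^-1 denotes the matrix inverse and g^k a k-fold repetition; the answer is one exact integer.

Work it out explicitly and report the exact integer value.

rho(a) = [[0, -1], [1, 0]]
... * rho(b) = [[-5, -13], [-18, -47]]  ->  [[18, 47], [-5, -13]]
... * rho(a^-1) = [[0, 1], [-1, 0]]  ->  [[-47, 18], [13, -5]]
... * rho(a^-1) = [[0, 1], [-1, 0]]  ->  [[-18, -47], [5, 13]]
... * rho(b) = [[-5, -13], [-18, -47]]  ->  [[936, 2443], [-259, -676]]
... * rho(b) = [[-5, -13], [-18, -47]]  ->  [[-48654, -126989], [13463, 35139]]
tr = -48654 + 35139 = -13515

-13515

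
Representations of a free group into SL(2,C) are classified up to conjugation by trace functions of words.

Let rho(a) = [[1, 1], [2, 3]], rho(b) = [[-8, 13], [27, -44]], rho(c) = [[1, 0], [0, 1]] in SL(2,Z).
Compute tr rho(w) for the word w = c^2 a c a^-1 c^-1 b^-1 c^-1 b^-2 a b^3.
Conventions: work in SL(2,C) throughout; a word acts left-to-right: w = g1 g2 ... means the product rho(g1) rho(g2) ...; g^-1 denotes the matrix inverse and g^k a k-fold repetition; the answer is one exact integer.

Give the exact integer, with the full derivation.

4

rho(c) = [[1, 0], [0, 1]]
... * rho(c) = [[1, 0], [0, 1]]  ->  [[1, 0], [0, 1]]
... * rho(a) = [[1, 1], [2, 3]]  ->  [[1, 1], [2, 3]]
... * rho(c) = [[1, 0], [0, 1]]  ->  [[1, 1], [2, 3]]
... * rho(a^-1) = [[3, -1], [-2, 1]]  ->  [[1, 0], [0, 1]]
... * rho(c^-1) = [[1, 0], [0, 1]]  ->  [[1, 0], [0, 1]]
... * rho(b^-1) = [[-44, -13], [-27, -8]]  ->  [[-44, -13], [-27, -8]]
... * rho(c^-1) = [[1, 0], [0, 1]]  ->  [[-44, -13], [-27, -8]]
... * rho(b^-1) = [[-44, -13], [-27, -8]]  ->  [[2287, 676], [1404, 415]]
... * rho(b^-1) = [[-44, -13], [-27, -8]]  ->  [[-118880, -35139], [-72981, -21572]]
... * rho(a) = [[1, 1], [2, 3]]  ->  [[-189158, -224297], [-116125, -137697]]
... * rho(b) = [[-8, 13], [27, -44]]  ->  [[-4542755, 7410014], [-2788819, 4549043]]
... * rho(b) = [[-8, 13], [27, -44]]  ->  [[236412418, -385096431], [145134713, -236412539]]
... * rho(b) = [[-8, 13], [27, -44]]  ->  [[-12288902981, 20017604398], [-7544216257, 12288902985]]
tr = -12288902981 + 12288902985 = 4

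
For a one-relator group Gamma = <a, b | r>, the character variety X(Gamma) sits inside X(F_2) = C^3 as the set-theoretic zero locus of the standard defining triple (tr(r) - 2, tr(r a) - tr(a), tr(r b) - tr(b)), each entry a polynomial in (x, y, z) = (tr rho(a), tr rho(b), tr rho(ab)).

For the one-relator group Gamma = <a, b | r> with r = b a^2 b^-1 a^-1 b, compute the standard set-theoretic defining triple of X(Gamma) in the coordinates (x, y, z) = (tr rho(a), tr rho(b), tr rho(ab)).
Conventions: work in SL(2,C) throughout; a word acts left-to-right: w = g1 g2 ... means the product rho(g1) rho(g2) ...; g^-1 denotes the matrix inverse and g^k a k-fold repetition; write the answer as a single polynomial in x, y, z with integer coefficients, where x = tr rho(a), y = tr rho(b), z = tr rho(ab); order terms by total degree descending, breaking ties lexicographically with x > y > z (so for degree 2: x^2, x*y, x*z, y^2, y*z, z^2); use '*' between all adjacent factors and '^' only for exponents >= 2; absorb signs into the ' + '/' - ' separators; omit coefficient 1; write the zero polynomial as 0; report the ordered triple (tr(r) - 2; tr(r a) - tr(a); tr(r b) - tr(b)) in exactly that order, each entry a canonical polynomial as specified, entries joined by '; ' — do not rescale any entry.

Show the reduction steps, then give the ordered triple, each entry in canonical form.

trace(b^2 a) = trace(b) * trace(a b) - trace(a)   [square of b] = y*z - x
trace(b^2) = trace(b) * trace(b) - trace(1)   [square of b] = y^2 - 2
trace(b a^2 b) = trace(a) * trace(b^2 a) - trace(b^2)   [square of a] = x*y*z - x^2 - y^2 + 2
trace(b a^2) = trace(a) * trace(b a) - trace(b)   [square of a] = x*z - y
trace(b^2 a^2 b) = trace(b) * trace(b a^2 b) - trace(b a^2)   [square of b] = x*y^2*z - x^2*y - y^3 - x*z + 3*y
trace(a b a b) = trace(b a) * trace(b a) - trace(1)   [split at a repeated b] = z^2 - 2
trace(b a b^2 a) = trace(b) * trace(a b a b) - trace(a b a)   [square of b] = y*z^2 - x*z - y
trace(b a b^2) = trace(b) * trace(b a b) - trace(b a)   [square of b] = y^2*z - x*y - z
and trace(b^2 a^2 b a) = trace(a) * trace(b a b^2 a) - trace(b a b^2)   [square of a] = x*y*z^2 - x^2*z - y^2*z + z
trace(a^-1 b^2 a^2 b) = trace(b^2 a^2 b) * trace(a) - trace(b^2 a^2 b a)   [inverse elimination on a] = x^2*y^2*z - x^3*y - x*y^3 - x*y*z^2 + y^2*z + 3*x*y - z
trace(b a^2 b^-1 a^-1 b) = trace(a^-1 b^2 a^2) * trace(b) - trace(a^-1 b^2 a^2 b)   [inverse elimination on b] = -x^2*y^2*z + x^3*y + x*y^3 + x*y*z^2 - 4*x*y + z
trace(a b a^2 b) = trace(a) * trace(b a b a) - trace(b a b) = x*z^2 - y*z - x
and trace(a b a^2) = trace(a) * trace(a b a) - trace(a b) = x^2*z - x*y - z
and trace(b a b a^2 b) = trace(b) * trace(a b a^2 b) - trace(a b a^2) = x*y*z^2 - x^2*z - y^2*z + z
and trace(b a b a b a) = trace(a b) * trace(a b a b) - trace(a^-1 b^-1)   [split at repeated a] = z^3 - 3*z
and trace(b a b a^2 b a) = trace(a) * trace(b a b a b a) - trace(b a b a b) = x*z^3 - y*z^2 - 2*x*z + y
next, trace(a^-1 b a b a^2 b) = trace(b a b a^2 b) * trace(a) - trace(b a b a^2 b a) = x^2*y*z^2 - x^3*z - x*y^2*z - x*z^3 + y*z^2 + 3*x*z - y
next, trace(b a^2 b^-1 a^-1 b a) = trace(a^-1 b a b a^2) * trace(b) - trace(a^-1 b a b a^2 b) = -x^2*y*z^2 + x^3*z + x*y^2*z + x*z^3 - 3*x*z - y
and trace(a b^3 a^2) = trace(a) * trace(a b^3 a) - trace(a b^3)  (reduce the a square) = x^2*y^2*z - x^3*y - x*y^3 - x^2*z - y^2*z + 4*x*y + z
trace(a b^3 a^2 b) = trace(b) * trace(b a^2 b a b) - trace(b a^2 b a)  (reduce the b square) = x*y^2*z^2 - x^2*y*z - y^3*z - x*z^2 + 2*y*z + x
trace(b^3 a^2 b^-1 a) = trace(a b^3 a^2) * trace(b) - trace(a b^3 a^2 b)  (eliminate b^-1) = x^2*y^3*z - x^3*y^2 - x*y^4 - x*y^2*z^2 + 4*x*y^2 + x*z^2 - y*z - x
trace(b a^2 b^-1 a^-1 b^2) = trace(b^3 a^2 b^-1) * trace(a) - trace(b^3 a^2 b^-1 a)  (eliminate a^-1) = -x^2*y^3*z + x^3*y^2 + x*y^4 + x*y^2*z^2 + x^2*y*z - x^3 - 5*x*y^2 - x*z^2 + y*z + 3*x
assemble the triple (trace(r) - 2; trace(r a) - x; trace(r b) - y)

-x^2*y^2*z + x^3*y + x*y^3 + x*y*z^2 - 4*x*y + z - 2; -x^2*y*z^2 + x^3*z + x*y^2*z + x*z^3 - 3*x*z - x - y; -x^2*y^3*z + x^3*y^2 + x*y^4 + x*y^2*z^2 + x^2*y*z - x^3 - 5*x*y^2 - x*z^2 + y*z + 3*x - y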